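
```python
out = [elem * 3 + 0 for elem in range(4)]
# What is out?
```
Trace:
  elem=0
  elem=1
  elem=2
  elem=3
  out=[0, 3, 6, 9]

Final answer: [0, 3, 6, 9]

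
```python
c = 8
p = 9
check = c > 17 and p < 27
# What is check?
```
Trace:
  c=8
  c=8, p=9
  c=8, p=9, check=False

Final answer: False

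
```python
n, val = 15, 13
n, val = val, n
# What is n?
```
Trace:
  n=15, val=13
  n=13, val=15

Final answer: 13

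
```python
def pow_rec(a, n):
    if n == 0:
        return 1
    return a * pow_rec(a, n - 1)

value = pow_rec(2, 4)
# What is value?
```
Call trace:
pow_rec(a=2, n=4)
  pow_rec(a=2, n=3)
    pow_rec(a=2, n=2)
      pow_rec(a=2, n=1)
        pow_rec(a=2, n=0)
        -> return 1
      -> return 2
    -> return 4
  -> return 8
-> return 16

Final answer: 16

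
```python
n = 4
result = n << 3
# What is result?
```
Trace:
  n=4
  n=4, result=32

Final answer: 32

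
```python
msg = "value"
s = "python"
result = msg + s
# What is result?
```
Trace:
  msg='value'
  msg='value', s='python'
  msg='value', s='python', result='valuepython'

Final answer: 'valuepython'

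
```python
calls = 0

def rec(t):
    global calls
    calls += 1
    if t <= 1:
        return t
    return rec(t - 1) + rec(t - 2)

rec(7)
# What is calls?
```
Call trace (a repeated sub-call is expanded the first time; later identical calls just restate its return value):
rec(t=7)
  rec(t=6)
    rec(t=5)
      rec(t=4)
        rec(t=3)
          rec(t=2)
            rec(t=1)
            -> return 1
            rec(t=0)
            -> return 0
          -> return 1
          rec(t=1)
          -> return 1
        -> return 2
        rec(t=2) -> return 1  (same call as traced above)
      -> return 3
      rec(t=3) -> return 2  (same call as traced above)
    -> return 5
    rec(t=4) -> return 3  (same call as traced above)
  -> return 8
  rec(t=5) -> return 5  (same call as traced above)
-> return 13

calls is incremented once per call, so count the calls in each subtree. Let C(t) = number of calls made by rec(t).
C(0) = C(1) = 1 (base case, no recursion); C(t) = 1 + C(t - 1) + C(t - 2) otherwise.
C(2) = 1 + C(1) + C(0) = 1 + 1 + 1 = 3
C(3) = 1 + C(2) + C(1) = 1 + 3 + 1 = 5
C(4) = 1 + C(3) + C(2) = 1 + 5 + 3 = 9
C(5) = 1 + C(4) + C(3) = 1 + 9 + 5 = 15
C(6) = 1 + C(5) + C(4) = 1 + 15 + 9 = 25
C(7) = 1 + C(6) + C(5) = 1 + 25 + 15 = 41
calls = C(7) = 41

Final answer: 41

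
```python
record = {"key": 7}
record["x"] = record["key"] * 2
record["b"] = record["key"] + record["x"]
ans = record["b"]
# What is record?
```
Trace:
  record={'key': 7}
  record={'key': 7, 'x': 14}
  record={'key': 7, 'x': 14, 'b': 21}
  record={'key': 7, 'x': 14, 'b': 21}, ans=21

Final answer: {'key': 7, 'x': 14, 'b': 21}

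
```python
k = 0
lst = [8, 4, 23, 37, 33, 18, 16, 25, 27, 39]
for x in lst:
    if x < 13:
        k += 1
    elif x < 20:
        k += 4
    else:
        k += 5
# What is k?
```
Trace:
  k=0
  k=1, x=8
  k=2, x=4
  k=7, x=23
  k=12, x=37
  k=17, x=33
  k=21, x=18
  k=25, x=16
  k=30, x=25
  k=35, x=27
  k=40, x=39

Final answer: 40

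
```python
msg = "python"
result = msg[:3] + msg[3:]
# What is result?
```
Trace:
  msg='python'
  msg='python', result='python'

Final answer: 'python'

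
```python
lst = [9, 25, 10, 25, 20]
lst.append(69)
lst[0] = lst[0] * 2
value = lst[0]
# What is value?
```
Trace:
  lst=[9, 25, 10, 25, 20]
  lst=[9, 25, 10, 25, 20, 69]
  lst=[18, 25, 10, 25, 20, 69]
  lst=[18, 25, 10, 25, 20, 69], value=18

Final answer: 18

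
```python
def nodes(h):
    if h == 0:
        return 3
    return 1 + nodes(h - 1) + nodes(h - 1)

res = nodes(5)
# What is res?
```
Call trace (a repeated sub-call is expanded the first time; later identical calls just restate its return value):
nodes(h=5)
  nodes(h=4)
    nodes(h=3)
      nodes(h=2)
        nodes(h=1)
          nodes(h=0)
          -> return 3
          nodes(h=0)
          -> return 3
        -> return 7
        nodes(h=1) -> return 7  (same call as traced above)
      -> return 15
      nodes(h=2) -> return 15  (same call as traced above)
    -> return 31
    nodes(h=3) -> return 31  (same call as traced above)
  -> return 63
  nodes(h=4) -> return 63  (same call as traced above)
-> return 127

Final answer: 127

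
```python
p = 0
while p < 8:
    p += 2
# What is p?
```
Trace:
  p=0
  p=2
  p=4
  p=6
  p=8

Final answer: 8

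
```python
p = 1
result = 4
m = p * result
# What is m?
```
Trace:
  p=1
  p=1, result=4
  p=1, result=4, m=4

Final answer: 4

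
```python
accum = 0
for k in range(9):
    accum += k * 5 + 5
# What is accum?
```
Trace:
  accum=0
  accum=5, k=0
  accum=15, k=1
  accum=30, k=2
  accum=50, k=3
  accum=75, k=4
  accum=105, k=5
  accum=140, k=6
  accum=180, k=7
  accum=225, k=8

Final answer: 225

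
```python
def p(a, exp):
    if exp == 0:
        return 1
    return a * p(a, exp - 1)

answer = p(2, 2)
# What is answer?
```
Call trace:
p(a=2, exp=2)
  p(a=2, exp=1)
    p(a=2, exp=0)
    -> return 1
  -> return 2
-> return 4

Final answer: 4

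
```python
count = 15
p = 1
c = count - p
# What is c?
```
Trace:
  count=15
  count=15, p=1
  count=15, p=1, c=14

Final answer: 14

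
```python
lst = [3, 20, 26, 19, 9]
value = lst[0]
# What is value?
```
Trace:
  lst=[3, 20, 26, 19, 9]
  lst=[3, 20, 26, 19, 9], value=3

Final answer: 3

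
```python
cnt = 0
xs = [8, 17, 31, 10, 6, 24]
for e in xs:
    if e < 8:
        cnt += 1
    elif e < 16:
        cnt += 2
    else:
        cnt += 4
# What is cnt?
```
Trace:
  cnt=0
  cnt=2, e=8
  cnt=6, e=17
  cnt=10, e=31
  cnt=12, e=10
  cnt=13, e=6
  cnt=17, e=24

Final answer: 17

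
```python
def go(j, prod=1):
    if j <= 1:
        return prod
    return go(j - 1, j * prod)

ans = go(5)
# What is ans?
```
Call trace:
go(j=5, prod=1)
  go(j=4, prod=5)
    go(j=3, prod=20)
      go(j=2, prod=60)
        go(j=1, prod=120)
        -> return 120
      -> return 120
    -> return 120
  -> return 120
-> return 120

Final answer: 120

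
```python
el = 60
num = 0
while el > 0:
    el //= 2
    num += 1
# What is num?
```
Trace:
  el=60
  el=60, num=0
  el=30, num=1
  el=15, num=2
  el=7, num=3
  el=3, num=4
  el=1, num=5
  el=0, num=6

Final answer: 6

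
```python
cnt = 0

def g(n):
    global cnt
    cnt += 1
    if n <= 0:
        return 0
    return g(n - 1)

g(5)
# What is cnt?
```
Call trace:
g(n=5)
  g(n=4)
    g(n=3)
      g(n=2)
        g(n=1)
          g(n=0)
          -> return 0
        -> return 0
      -> return 0
    -> return 0
  -> return 0
-> return 0

cnt is incremented once per call. g is entered once for each n = 5, 4, 3, 2, 1, 0 (the n <= 0 call returns without recursing), i.e. 5 + 1 calls.
cnt = 6

Final answer: 6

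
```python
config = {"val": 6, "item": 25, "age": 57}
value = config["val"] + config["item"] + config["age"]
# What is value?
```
Trace:
  config={'val': 6, 'item': 25, 'age': 57}
  config={'val': 6, 'item': 25, 'age': 57}, value=88

Final answer: 88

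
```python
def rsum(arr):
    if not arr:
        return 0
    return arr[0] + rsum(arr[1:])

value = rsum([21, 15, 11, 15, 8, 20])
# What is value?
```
Call trace:
rsum(arr=[21, 15, 11, 15, 8, 20])
  rsum(arr=[15, 11, 15, 8, 20])
    rsum(arr=[11, 15, 8, 20])
      rsum(arr=[15, 8, 20])
        rsum(arr=[8, 20])
          rsum(arr=[20])
            rsum(arr=[])
            -> return 0
          -> return 20
        -> return 28
      -> return 43
    -> return 54
  -> return 69
-> return 90

Final answer: 90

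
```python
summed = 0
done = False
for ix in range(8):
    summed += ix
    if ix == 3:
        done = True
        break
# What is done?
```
Trace:
  summed=0
  summed=0, done=False
  summed=0, done=False, ix=0
  summed=1, done=False, ix=1
  summed=3, done=False, ix=2
  summed=6, done=True, ix=3

Final answer: True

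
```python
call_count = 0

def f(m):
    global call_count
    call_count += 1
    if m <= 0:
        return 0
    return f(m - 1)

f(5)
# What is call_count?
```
Call trace:
f(m=5)
  f(m=4)
    f(m=3)
      f(m=2)
        f(m=1)
          f(m=0)
          -> return 0
        -> return 0
      -> return 0
    -> return 0
  -> return 0
-> return 0

call_count is incremented once per call. f is entered once for each m = 5, 4, 3, 2, 1, 0 (the m <= 0 call returns without recursing), i.e. 5 + 1 calls.
call_count = 6

Final answer: 6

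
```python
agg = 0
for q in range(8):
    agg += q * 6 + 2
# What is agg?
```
Trace:
  agg=0
  agg=2, q=0
  agg=10, q=1
  agg=24, q=2
  agg=44, q=3
  agg=70, q=4
  agg=102, q=5
  agg=140, q=6
  agg=184, q=7

Final answer: 184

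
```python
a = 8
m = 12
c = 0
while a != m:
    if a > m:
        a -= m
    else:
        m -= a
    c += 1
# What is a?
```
Trace:
  a=8
  a=8, m=12
  a=8, m=12, c=0
  a=8, m=4, c=1
  a=4, m=4, c=2

Final answer: 4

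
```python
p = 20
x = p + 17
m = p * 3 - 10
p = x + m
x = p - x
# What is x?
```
Trace:
  p=20
  p=20, x=37
  p=20, x=37, m=50
  p=87, x=37, m=50
  p=87, x=50, m=50

Final answer: 50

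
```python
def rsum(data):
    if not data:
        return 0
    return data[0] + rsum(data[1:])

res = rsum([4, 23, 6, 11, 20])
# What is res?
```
Call trace:
rsum(data=[4, 23, 6, 11, 20])
  rsum(data=[23, 6, 11, 20])
    rsum(data=[6, 11, 20])
      rsum(data=[11, 20])
        rsum(data=[20])
          rsum(data=[])
          -> return 0
        -> return 20
      -> return 31
    -> return 37
  -> return 60
-> return 64

Final answer: 64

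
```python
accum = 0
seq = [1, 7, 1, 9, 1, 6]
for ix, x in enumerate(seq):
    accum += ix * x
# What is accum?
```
Trace:
  accum=0
  accum=0, ix=0, x=1
  accum=7, ix=1, x=7
  accum=9, ix=2, x=1
  accum=36, ix=3, x=9
  accum=40, ix=4, x=1
  accum=70, ix=5, x=6

Final answer: 70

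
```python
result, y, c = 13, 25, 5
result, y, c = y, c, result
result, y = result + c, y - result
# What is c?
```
Trace:
  result=13, y=25, c=5
  result=25, y=5, c=13
  result=38, y=-20, c=13

Final answer: 13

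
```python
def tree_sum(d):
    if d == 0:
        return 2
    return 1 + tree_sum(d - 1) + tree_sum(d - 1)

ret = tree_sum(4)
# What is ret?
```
Call trace (a repeated sub-call is expanded the first time; later identical calls just restate its return value):
tree_sum(d=4)
  tree_sum(d=3)
    tree_sum(d=2)
      tree_sum(d=1)
        tree_sum(d=0)
        -> return 2
        tree_sum(d=0)
        -> return 2
      -> return 5
      tree_sum(d=1) -> return 5  (same call as traced above)
    -> return 11
    tree_sum(d=2) -> return 11  (same call as traced above)
  -> return 23
  tree_sum(d=3) -> return 23  (same call as traced above)
-> return 47

Final answer: 47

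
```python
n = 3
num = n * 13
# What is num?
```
Trace:
  n=3
  n=3, num=39

Final answer: 39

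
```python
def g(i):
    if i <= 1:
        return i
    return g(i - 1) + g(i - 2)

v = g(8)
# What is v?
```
Call trace (a repeated sub-call is expanded the first time; later identical calls just restate its return value):
g(i=8)
  g(i=7)
    g(i=6)
      g(i=5)
        g(i=4)
          g(i=3)
            g(i=2)
              g(i=1)
              -> return 1
              g(i=0)
              -> return 0
            -> return 1
            g(i=1)
            -> return 1
          -> return 2
          g(i=2) -> return 1  (same call as traced above)
        -> return 3
        g(i=3) -> return 2  (same call as traced above)
      -> return 5
      g(i=4) -> return 3  (same call as traced above)
    -> return 8
    g(i=5) -> return 5  (same call as traced above)
  -> return 13
  g(i=6) -> return 8  (same call as traced above)
-> return 21

Final answer: 21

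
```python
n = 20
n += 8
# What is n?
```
Trace:
  n=20
  n=28

Final answer: 28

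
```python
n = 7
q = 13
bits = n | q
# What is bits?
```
Trace:
  n=7
  n=7, q=13
  n=7, q=13, bits=15

Final answer: 15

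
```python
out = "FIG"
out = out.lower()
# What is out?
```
Trace:
  out='FIG'
  out='fig'

Final answer: 'fig'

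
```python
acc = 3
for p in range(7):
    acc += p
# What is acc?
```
Trace:
  acc=3
  acc=3, p=0
  acc=4, p=1
  acc=6, p=2
  acc=9, p=3
  acc=13, p=4
  acc=18, p=5
  acc=24, p=6

Final answer: 24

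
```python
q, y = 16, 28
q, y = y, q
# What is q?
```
Trace:
  q=16, y=28
  q=28, y=16

Final answer: 28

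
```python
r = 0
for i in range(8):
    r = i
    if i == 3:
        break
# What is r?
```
Trace:
  r=0
  r=0, i=0
  r=1, i=1
  r=2, i=2
  r=3, i=3

Final answer: 3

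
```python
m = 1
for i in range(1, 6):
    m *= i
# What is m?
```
Trace:
  m=1
  m=1, i=1
  m=2, i=2
  m=6, i=3
  m=24, i=4
  m=120, i=5

Final answer: 120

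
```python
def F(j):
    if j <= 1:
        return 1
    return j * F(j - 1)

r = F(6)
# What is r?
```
Call trace:
F(j=6)
  F(j=5)
    F(j=4)
      F(j=3)
        F(j=2)
          F(j=1)
          -> return 1
        -> return 2
      -> return 6
    -> return 24
  -> return 120
-> return 720

Final answer: 720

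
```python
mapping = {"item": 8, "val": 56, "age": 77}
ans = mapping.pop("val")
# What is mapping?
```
Trace:
  mapping={'item': 8, 'val': 56, 'age': 77}
  mapping={'item': 8, 'age': 77}, ans=56

Final answer: {'item': 8, 'age': 77}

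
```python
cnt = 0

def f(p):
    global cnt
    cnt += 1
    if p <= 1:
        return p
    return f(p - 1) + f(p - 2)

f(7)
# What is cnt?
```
Call trace (a repeated sub-call is expanded the first time; later identical calls just restate its return value):
f(p=7)
  f(p=6)
    f(p=5)
      f(p=4)
        f(p=3)
          f(p=2)
            f(p=1)
            -> return 1
            f(p=0)
            -> return 0
          -> return 1
          f(p=1)
          -> return 1
        -> return 2
        f(p=2) -> return 1  (same call as traced above)
      -> return 3
      f(p=3) -> return 2  (same call as traced above)
    -> return 5
    f(p=4) -> return 3  (same call as traced above)
  -> return 8
  f(p=5) -> return 5  (same call as traced above)
-> return 13

cnt is incremented once per call, so count the calls in each subtree. Let C(p) = number of calls made by f(p).
C(0) = C(1) = 1 (base case, no recursion); C(p) = 1 + C(p - 1) + C(p - 2) otherwise.
C(2) = 1 + C(1) + C(0) = 1 + 1 + 1 = 3
C(3) = 1 + C(2) + C(1) = 1 + 3 + 1 = 5
C(4) = 1 + C(3) + C(2) = 1 + 5 + 3 = 9
C(5) = 1 + C(4) + C(3) = 1 + 9 + 5 = 15
C(6) = 1 + C(5) + C(4) = 1 + 15 + 9 = 25
C(7) = 1 + C(6) + C(5) = 1 + 25 + 15 = 41
cnt = C(7) = 41

Final answer: 41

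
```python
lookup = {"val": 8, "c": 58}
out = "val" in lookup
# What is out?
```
Trace:
  lookup={'val': 8, 'c': 58}
  lookup={'val': 8, 'c': 58}, out=True

Final answer: True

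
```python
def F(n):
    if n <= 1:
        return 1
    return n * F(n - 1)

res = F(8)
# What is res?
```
Call trace:
F(n=8)
  F(n=7)
    F(n=6)
      F(n=5)
        F(n=4)
          F(n=3)
            F(n=2)
              F(n=1)
              -> return 1
            -> return 2
          -> return 6
        -> return 24
      -> return 120
    -> return 720
  -> return 5040
-> return 40320

Final answer: 40320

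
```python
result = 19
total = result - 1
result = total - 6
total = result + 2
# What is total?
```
Trace:
  result=19
  result=19, total=18
  result=12, total=18
  result=12, total=14

Final answer: 14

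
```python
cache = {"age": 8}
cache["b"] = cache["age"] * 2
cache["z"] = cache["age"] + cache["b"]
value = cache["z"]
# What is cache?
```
Trace:
  cache={'age': 8}
  cache={'age': 8, 'b': 16}
  cache={'age': 8, 'b': 16, 'z': 24}
  cache={'age': 8, 'b': 16, 'z': 24}, value=24

Final answer: {'age': 8, 'b': 16, 'z': 24}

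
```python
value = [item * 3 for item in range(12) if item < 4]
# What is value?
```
Trace:
  item=0
  item=1
  item=2
  item=3
  item=4
  item=5
  item=6
  item=7
  item=8
  item=9
  item=10
  item=11
  value=[0, 3, 6, 9]

Final answer: [0, 3, 6, 9]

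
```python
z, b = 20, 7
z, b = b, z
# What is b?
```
Trace:
  z=20, b=7
  z=7, b=20

Final answer: 20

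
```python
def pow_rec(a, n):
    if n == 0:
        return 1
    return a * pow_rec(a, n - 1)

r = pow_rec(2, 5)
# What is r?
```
Call trace:
pow_rec(a=2, n=5)
  pow_rec(a=2, n=4)
    pow_rec(a=2, n=3)
      pow_rec(a=2, n=2)
        pow_rec(a=2, n=1)
          pow_rec(a=2, n=0)
          -> return 1
        -> return 2
      -> return 4
    -> return 8
  -> return 16
-> return 32

Final answer: 32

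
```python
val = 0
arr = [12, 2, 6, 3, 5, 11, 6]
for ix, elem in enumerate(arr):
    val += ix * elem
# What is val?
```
Trace:
  val=0
  val=0, ix=0, elem=12
  val=2, ix=1, elem=2
  val=14, ix=2, elem=6
  val=23, ix=3, elem=3
  val=43, ix=4, elem=5
  val=98, ix=5, elem=11
  val=134, ix=6, elem=6

Final answer: 134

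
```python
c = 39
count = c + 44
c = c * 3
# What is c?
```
Trace:
  c=39
  c=39, count=83
  c=117, count=83

Final answer: 117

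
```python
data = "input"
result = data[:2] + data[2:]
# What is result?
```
Trace:
  data='input'
  data='input', result='input'

Final answer: 'input'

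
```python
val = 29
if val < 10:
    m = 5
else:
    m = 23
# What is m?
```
Trace:
  val=29
  val=29, m=23

Final answer: 23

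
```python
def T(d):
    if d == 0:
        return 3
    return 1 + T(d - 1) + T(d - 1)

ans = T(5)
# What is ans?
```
Call trace (a repeated sub-call is expanded the first time; later identical calls just restate its return value):
T(d=5)
  T(d=4)
    T(d=3)
      T(d=2)
        T(d=1)
          T(d=0)
          -> return 3
          T(d=0)
          -> return 3
        -> return 7
        T(d=1) -> return 7  (same call as traced above)
      -> return 15
      T(d=2) -> return 15  (same call as traced above)
    -> return 31
    T(d=3) -> return 31  (same call as traced above)
  -> return 63
  T(d=4) -> return 63  (same call as traced above)
-> return 127

Final answer: 127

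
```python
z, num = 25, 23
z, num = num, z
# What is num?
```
Trace:
  z=25, num=23
  z=23, num=25

Final answer: 25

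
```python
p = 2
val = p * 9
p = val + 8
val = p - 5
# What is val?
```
Trace:
  p=2
  p=2, val=18
  p=26, val=18
  p=26, val=21

Final answer: 21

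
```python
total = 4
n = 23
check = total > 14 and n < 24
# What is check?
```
Trace:
  total=4
  total=4, n=23
  total=4, n=23, check=False

Final answer: False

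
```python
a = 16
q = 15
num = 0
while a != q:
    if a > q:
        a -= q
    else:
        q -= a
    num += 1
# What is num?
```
Trace:
  a=16
  a=16, q=15
  a=16, q=15, num=0
  a=1, q=15, num=1
  a=1, q=14, num=2
  a=1, q=13, num=3
  a=1, q=12, num=4
  a=1, q=11, num=5
  a=1, q=10, num=6
  a=1, q=9, num=7
  a=1, q=8, num=8
  a=1, q=7, num=9
  a=1, q=6, num=10
  a=1, q=5, num=11
  a=1, q=4, num=12
  a=1, q=3, num=13
  a=1, q=2, num=14
  a=1, q=1, num=15

Final answer: 15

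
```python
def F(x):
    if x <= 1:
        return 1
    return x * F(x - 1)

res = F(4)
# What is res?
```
Call trace:
F(x=4)
  F(x=3)
    F(x=2)
      F(x=1)
      -> return 1
    -> return 2
  -> return 6
-> return 24

Final answer: 24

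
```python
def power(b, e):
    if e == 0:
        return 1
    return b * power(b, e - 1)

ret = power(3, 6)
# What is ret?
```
Call trace:
power(b=3, e=6)
  power(b=3, e=5)
    power(b=3, e=4)
      power(b=3, e=3)
        power(b=3, e=2)
          power(b=3, e=1)
            power(b=3, e=0)
            -> return 1
          -> return 3
        -> return 9
      -> return 27
    -> return 81
  -> return 243
-> return 729

Final answer: 729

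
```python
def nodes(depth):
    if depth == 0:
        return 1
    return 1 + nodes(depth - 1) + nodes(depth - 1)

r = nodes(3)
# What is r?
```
Call trace (a repeated sub-call is expanded the first time; later identical calls just restate its return value):
nodes(depth=3)
  nodes(depth=2)
    nodes(depth=1)
      nodes(depth=0)
      -> return 1
      nodes(depth=0)
      -> return 1
    -> return 3
    nodes(depth=1) -> return 3  (same call as traced above)
  -> return 7
  nodes(depth=2) -> return 7  (same call as traced above)
-> return 15

Final answer: 15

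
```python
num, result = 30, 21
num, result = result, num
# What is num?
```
Trace:
  num=30, result=21
  num=21, result=30

Final answer: 21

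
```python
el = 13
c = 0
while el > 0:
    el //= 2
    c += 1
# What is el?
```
Trace:
  el=13
  el=13, c=0
  el=6, c=1
  el=3, c=2
  el=1, c=3
  el=0, c=4

Final answer: 0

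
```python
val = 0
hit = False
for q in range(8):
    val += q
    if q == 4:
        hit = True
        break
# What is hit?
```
Trace:
  val=0
  val=0, hit=False
  val=0, hit=False, q=0
  val=1, hit=False, q=1
  val=3, hit=False, q=2
  val=6, hit=False, q=3
  val=10, hit=True, q=4

Final answer: True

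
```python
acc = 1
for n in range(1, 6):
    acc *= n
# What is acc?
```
Trace:
  acc=1
  acc=1, n=1
  acc=2, n=2
  acc=6, n=3
  acc=24, n=4
  acc=120, n=5

Final answer: 120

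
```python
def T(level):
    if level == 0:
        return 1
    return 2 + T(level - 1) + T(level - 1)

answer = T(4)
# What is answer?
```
Call trace (a repeated sub-call is expanded the first time; later identical calls just restate its return value):
T(level=4)
  T(level=3)
    T(level=2)
      T(level=1)
        T(level=0)
        -> return 1
        T(level=0)
        -> return 1
      -> return 4
      T(level=1) -> return 4  (same call as traced above)
    -> return 10
    T(level=2) -> return 10  (same call as traced above)
  -> return 22
  T(level=3) -> return 22  (same call as traced above)
-> return 46

Final answer: 46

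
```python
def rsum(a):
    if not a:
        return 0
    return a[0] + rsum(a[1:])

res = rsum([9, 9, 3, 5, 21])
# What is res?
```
Call trace:
rsum(a=[9, 9, 3, 5, 21])
  rsum(a=[9, 3, 5, 21])
    rsum(a=[3, 5, 21])
      rsum(a=[5, 21])
        rsum(a=[21])
          rsum(a=[])
          -> return 0
        -> return 21
      -> return 26
    -> return 29
  -> return 38
-> return 47

Final answer: 47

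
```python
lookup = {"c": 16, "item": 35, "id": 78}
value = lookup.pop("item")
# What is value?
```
Trace:
  lookup={'c': 16, 'item': 35, 'id': 78}
  lookup={'c': 16, 'id': 78}, value=35

Final answer: 35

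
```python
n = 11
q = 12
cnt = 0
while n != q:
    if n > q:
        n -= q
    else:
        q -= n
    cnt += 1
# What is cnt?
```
Trace:
  n=11
  n=11, q=12
  n=11, q=12, cnt=0
  n=11, q=1, cnt=1
  n=10, q=1, cnt=2
  n=9, q=1, cnt=3
  n=8, q=1, cnt=4
  n=7, q=1, cnt=5
  n=6, q=1, cnt=6
  n=5, q=1, cnt=7
  n=4, q=1, cnt=8
  n=3, q=1, cnt=9
  n=2, q=1, cnt=10
  n=1, q=1, cnt=11

Final answer: 11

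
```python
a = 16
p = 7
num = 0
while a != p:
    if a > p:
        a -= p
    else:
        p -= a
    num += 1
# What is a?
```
Trace:
  a=16
  a=16, p=7
  a=16, p=7, num=0
  a=9, p=7, num=1
  a=2, p=7, num=2
  a=2, p=5, num=3
  a=2, p=3, num=4
  a=2, p=1, num=5
  a=1, p=1, num=6

Final answer: 1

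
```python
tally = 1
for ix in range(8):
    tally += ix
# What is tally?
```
Trace:
  tally=1
  tally=1, ix=0
  tally=2, ix=1
  tally=4, ix=2
  tally=7, ix=3
  tally=11, ix=4
  tally=16, ix=5
  tally=22, ix=6
  tally=29, ix=7

Final answer: 29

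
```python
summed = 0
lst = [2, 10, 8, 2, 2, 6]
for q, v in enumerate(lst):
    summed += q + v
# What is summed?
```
Trace:
  summed=0
  summed=2, q=0, v=2
  summed=13, q=1, v=10
  summed=23, q=2, v=8
  summed=28, q=3, v=2
  summed=34, q=4, v=2
  summed=45, q=5, v=6

Final answer: 45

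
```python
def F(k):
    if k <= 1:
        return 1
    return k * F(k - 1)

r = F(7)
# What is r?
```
Call trace:
F(k=7)
  F(k=6)
    F(k=5)
      F(k=4)
        F(k=3)
          F(k=2)
            F(k=1)
            -> return 1
          -> return 2
        -> return 6
      -> return 24
    -> return 120
  -> return 720
-> return 5040

Final answer: 5040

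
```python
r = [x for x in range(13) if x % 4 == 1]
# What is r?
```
Trace:
  x=0
  x=1
  x=2
  x=3
  x=4
  x=5
  x=6
  x=7
  x=8
  x=9
  x=10
  x=11
  x=12
  r=[1, 5, 9]

Final answer: [1, 5, 9]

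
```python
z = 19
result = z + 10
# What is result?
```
Trace:
  z=19
  z=19, result=29

Final answer: 29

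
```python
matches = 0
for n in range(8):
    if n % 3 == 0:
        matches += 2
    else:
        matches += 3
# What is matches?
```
Trace:
  matches=0
  matches=2, n=0
  matches=5, n=1
  matches=8, n=2
  matches=10, n=3
  matches=13, n=4
  matches=16, n=5
  matches=18, n=6
  matches=21, n=7

Final answer: 21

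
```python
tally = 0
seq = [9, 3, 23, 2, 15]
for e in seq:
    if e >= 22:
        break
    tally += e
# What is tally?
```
Trace:
  tally=0
  tally=9, e=9
  tally=12, e=3
  tally=12, e=23

Final answer: 12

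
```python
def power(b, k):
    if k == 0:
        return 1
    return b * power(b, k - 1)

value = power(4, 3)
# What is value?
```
Call trace:
power(b=4, k=3)
  power(b=4, k=2)
    power(b=4, k=1)
      power(b=4, k=0)
      -> return 1
    -> return 4
  -> return 16
-> return 64

Final answer: 64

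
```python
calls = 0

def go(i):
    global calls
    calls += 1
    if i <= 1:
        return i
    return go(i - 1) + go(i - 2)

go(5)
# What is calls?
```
Call trace (a repeated sub-call is expanded the first time; later identical calls just restate its return value):
go(i=5)
  go(i=4)
    go(i=3)
      go(i=2)
        go(i=1)
        -> return 1
        go(i=0)
        -> return 0
      -> return 1
      go(i=1)
      -> return 1
    -> return 2
    go(i=2) -> return 1  (same call as traced above)
  -> return 3
  go(i=3) -> return 2  (same call as traced above)
-> return 5

calls is incremented once per call, so count the calls in each subtree. Let C(i) = number of calls made by go(i).
C(0) = C(1) = 1 (base case, no recursion); C(i) = 1 + C(i - 1) + C(i - 2) otherwise.
C(2) = 1 + C(1) + C(0) = 1 + 1 + 1 = 3
C(3) = 1 + C(2) + C(1) = 1 + 3 + 1 = 5
C(4) = 1 + C(3) + C(2) = 1 + 5 + 3 = 9
C(5) = 1 + C(4) + C(3) = 1 + 9 + 5 = 15
calls = C(5) = 15

Final answer: 15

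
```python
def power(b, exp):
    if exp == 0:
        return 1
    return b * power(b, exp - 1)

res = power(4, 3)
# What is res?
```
Call trace:
power(b=4, exp=3)
  power(b=4, exp=2)
    power(b=4, exp=1)
      power(b=4, exp=0)
      -> return 1
    -> return 4
  -> return 16
-> return 64

Final answer: 64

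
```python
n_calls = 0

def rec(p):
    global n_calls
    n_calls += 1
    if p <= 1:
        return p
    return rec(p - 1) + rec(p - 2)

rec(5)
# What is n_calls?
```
Call trace (a repeated sub-call is expanded the first time; later identical calls just restate its return value):
rec(p=5)
  rec(p=4)
    rec(p=3)
      rec(p=2)
        rec(p=1)
        -> return 1
        rec(p=0)
        -> return 0
      -> return 1
      rec(p=1)
      -> return 1
    -> return 2
    rec(p=2) -> return 1  (same call as traced above)
  -> return 3
  rec(p=3) -> return 2  (same call as traced above)
-> return 5

n_calls is incremented once per call, so count the calls in each subtree. Let C(p) = number of calls made by rec(p).
C(0) = C(1) = 1 (base case, no recursion); C(p) = 1 + C(p - 1) + C(p - 2) otherwise.
C(2) = 1 + C(1) + C(0) = 1 + 1 + 1 = 3
C(3) = 1 + C(2) + C(1) = 1 + 3 + 1 = 5
C(4) = 1 + C(3) + C(2) = 1 + 5 + 3 = 9
C(5) = 1 + C(4) + C(3) = 1 + 9 + 5 = 15
n_calls = C(5) = 15

Final answer: 15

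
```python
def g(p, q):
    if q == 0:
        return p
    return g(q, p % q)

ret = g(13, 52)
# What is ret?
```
Call trace:
g(p=13, q=52)
  g(p=52, q=13)
    g(p=13, q=0)
    -> return 13
  -> return 13
-> return 13

Final answer: 13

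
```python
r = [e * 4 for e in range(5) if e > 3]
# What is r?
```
Trace:
  e=0
  e=1
  e=2
  e=3
  e=4
  r=[16]

Final answer: [16]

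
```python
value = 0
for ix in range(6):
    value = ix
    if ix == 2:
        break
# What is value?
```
Trace:
  value=0
  value=0, ix=0
  value=1, ix=1
  value=2, ix=2

Final answer: 2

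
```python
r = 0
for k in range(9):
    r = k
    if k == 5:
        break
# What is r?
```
Trace:
  r=0
  r=0, k=0
  r=1, k=1
  r=2, k=2
  r=3, k=3
  r=4, k=4
  r=5, k=5

Final answer: 5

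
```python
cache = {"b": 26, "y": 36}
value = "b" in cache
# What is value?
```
Trace:
  cache={'b': 26, 'y': 36}
  cache={'b': 26, 'y': 36}, value=True

Final answer: True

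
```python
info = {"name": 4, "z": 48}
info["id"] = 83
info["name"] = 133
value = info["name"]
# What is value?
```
Trace:
  info={'name': 4, 'z': 48}
  info={'name': 4, 'z': 48, 'id': 83}
  info={'name': 133, 'z': 48, 'id': 83}
  info={'name': 133, 'z': 48, 'id': 83}, value=133

Final answer: 133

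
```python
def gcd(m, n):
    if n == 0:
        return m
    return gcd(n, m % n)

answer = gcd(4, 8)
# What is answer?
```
Call trace:
gcd(m=4, n=8)
  gcd(m=8, n=4)
    gcd(m=4, n=0)
    -> return 4
  -> return 4
-> return 4

Final answer: 4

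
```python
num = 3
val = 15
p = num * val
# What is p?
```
Trace:
  num=3
  num=3, val=15
  num=3, val=15, p=45

Final answer: 45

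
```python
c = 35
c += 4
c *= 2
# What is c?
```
Trace:
  c=35
  c=39
  c=78

Final answer: 78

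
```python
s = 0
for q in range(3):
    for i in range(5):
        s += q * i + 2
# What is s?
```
Trace:
  s=0
  s=2, q=0, i=0
  s=4, q=0, i=1
  s=6, q=0, i=2
  s=8, q=0, i=3
  s=10, q=0, i=4
  s=12, q=1, i=0
  s=15, q=1, i=1
  s=19, q=1, i=2
  s=24, q=1, i=3
  s=30, q=1, i=4
  s=32, q=2, i=0
  s=36, q=2, i=1
  s=42, q=2, i=2
  s=50, q=2, i=3
  s=60, q=2, i=4

Final answer: 60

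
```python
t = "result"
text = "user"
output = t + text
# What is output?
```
Trace:
  t='result'
  t='result', text='user'
  t='result', text='user', output='resultuser'

Final answer: 'resultuser'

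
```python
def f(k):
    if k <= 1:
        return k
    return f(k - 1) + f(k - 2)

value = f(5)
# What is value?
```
Call trace (a repeated sub-call is expanded the first time; later identical calls just restate its return value):
f(k=5)
  f(k=4)
    f(k=3)
      f(k=2)
        f(k=1)
        -> return 1
        f(k=0)
        -> return 0
      -> return 1
      f(k=1)
      -> return 1
    -> return 2
    f(k=2) -> return 1  (same call as traced above)
  -> return 3
  f(k=3) -> return 2  (same call as traced above)
-> return 5

Final answer: 5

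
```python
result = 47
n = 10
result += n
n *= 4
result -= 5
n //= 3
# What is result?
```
Trace:
  result=47
  result=47, n=10
  result=57, n=10
  result=57, n=40
  result=52, n=40
  result=52, n=13

Final answer: 52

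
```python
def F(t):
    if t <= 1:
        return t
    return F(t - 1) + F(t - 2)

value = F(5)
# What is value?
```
Call trace (a repeated sub-call is expanded the first time; later identical calls just restate its return value):
F(t=5)
  F(t=4)
    F(t=3)
      F(t=2)
        F(t=1)
        -> return 1
        F(t=0)
        -> return 0
      -> return 1
      F(t=1)
      -> return 1
    -> return 2
    F(t=2) -> return 1  (same call as traced above)
  -> return 3
  F(t=3) -> return 2  (same call as traced above)
-> return 5

Final answer: 5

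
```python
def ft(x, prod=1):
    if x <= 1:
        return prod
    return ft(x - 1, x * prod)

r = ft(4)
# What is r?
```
Call trace:
ft(x=4, prod=1)
  ft(x=3, prod=4)
    ft(x=2, prod=12)
      ft(x=1, prod=24)
      -> return 24
    -> return 24
  -> return 24
-> return 24

Final answer: 24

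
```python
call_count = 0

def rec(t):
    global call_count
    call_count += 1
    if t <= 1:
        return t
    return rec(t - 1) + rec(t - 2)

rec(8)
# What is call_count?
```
Call trace (a repeated sub-call is expanded the first time; later identical calls just restate its return value):
rec(t=8)
  rec(t=7)
    rec(t=6)
      rec(t=5)
        rec(t=4)
          rec(t=3)
            rec(t=2)
              rec(t=1)
              -> return 1
              rec(t=0)
              -> return 0
            -> return 1
            rec(t=1)
            -> return 1
          -> return 2
          rec(t=2) -> return 1  (same call as traced above)
        -> return 3
        rec(t=3) -> return 2  (same call as traced above)
      -> return 5
      rec(t=4) -> return 3  (same call as traced above)
    -> return 8
    rec(t=5) -> return 5  (same call as traced above)
  -> return 13
  rec(t=6) -> return 8  (same call as traced above)
-> return 21

call_count is incremented once per call, so count the calls in each subtree. Let C(t) = number of calls made by rec(t).
C(0) = C(1) = 1 (base case, no recursion); C(t) = 1 + C(t - 1) + C(t - 2) otherwise.
C(2) = 1 + C(1) + C(0) = 1 + 1 + 1 = 3
C(3) = 1 + C(2) + C(1) = 1 + 3 + 1 = 5
C(4) = 1 + C(3) + C(2) = 1 + 5 + 3 = 9
C(5) = 1 + C(4) + C(3) = 1 + 9 + 5 = 15
C(6) = 1 + C(5) + C(4) = 1 + 15 + 9 = 25
C(7) = 1 + C(6) + C(5) = 1 + 25 + 15 = 41
C(8) = 1 + C(7) + C(6) = 1 + 41 + 25 = 67
call_count = C(8) = 67

Final answer: 67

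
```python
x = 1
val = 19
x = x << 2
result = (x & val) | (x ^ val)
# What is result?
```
Trace:
  x=1
  x=1, val=19
  x=4, val=19
  x=4, val=19, result=23

Final answer: 23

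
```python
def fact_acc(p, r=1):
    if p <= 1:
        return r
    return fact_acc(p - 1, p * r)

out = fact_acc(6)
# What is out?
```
Call trace:
fact_acc(p=6, r=1)
  fact_acc(p=5, r=6)
    fact_acc(p=4, r=30)
      fact_acc(p=3, r=120)
        fact_acc(p=2, r=360)
          fact_acc(p=1, r=720)
          -> return 720
        -> return 720
      -> return 720
    -> return 720
  -> return 720
-> return 720

Final answer: 720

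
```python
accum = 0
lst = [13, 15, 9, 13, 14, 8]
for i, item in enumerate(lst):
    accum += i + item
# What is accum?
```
Trace:
  accum=0
  accum=13, i=0, item=13
  accum=29, i=1, item=15
  accum=40, i=2, item=9
  accum=56, i=3, item=13
  accum=74, i=4, item=14
  accum=87, i=5, item=8

Final answer: 87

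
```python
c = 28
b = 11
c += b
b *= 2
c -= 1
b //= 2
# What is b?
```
Trace:
  c=28
  c=28, b=11
  c=39, b=11
  c=39, b=22
  c=38, b=22
  c=38, b=11

Final answer: 11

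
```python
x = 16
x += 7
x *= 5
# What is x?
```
Trace:
  x=16
  x=23
  x=115

Final answer: 115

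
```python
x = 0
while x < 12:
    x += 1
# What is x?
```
Trace:
  x=0
  x=1
  x=2
  x=3
  x=4
  x=5
  x=6
  x=7
  x=8
  x=9
  x=10
  x=11
  x=12

Final answer: 12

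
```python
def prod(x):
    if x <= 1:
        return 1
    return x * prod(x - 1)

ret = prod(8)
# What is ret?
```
Call trace:
prod(x=8)
  prod(x=7)
    prod(x=6)
      prod(x=5)
        prod(x=4)
          prod(x=3)
            prod(x=2)
              prod(x=1)
              -> return 1
            -> return 2
          -> return 6
        -> return 24
      -> return 120
    -> return 720
  -> return 5040
-> return 40320

Final answer: 40320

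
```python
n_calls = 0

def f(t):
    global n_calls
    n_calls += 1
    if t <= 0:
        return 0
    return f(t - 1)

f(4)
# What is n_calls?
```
Call trace:
f(t=4)
  f(t=3)
    f(t=2)
      f(t=1)
        f(t=0)
        -> return 0
      -> return 0
    -> return 0
  -> return 0
-> return 0

n_calls is incremented once per call. f is entered once for each t = 4, 3, 2, 1, 0 (the t <= 0 call returns without recursing), i.e. 4 + 1 calls.
n_calls = 5

Final answer: 5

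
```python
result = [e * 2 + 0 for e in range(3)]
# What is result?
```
Trace:
  e=0
  e=1
  e=2
  result=[0, 2, 4]

Final answer: [0, 2, 4]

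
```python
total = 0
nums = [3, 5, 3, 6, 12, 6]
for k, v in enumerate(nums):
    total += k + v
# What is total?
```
Trace:
  total=0
  total=3, k=0, v=3
  total=9, k=1, v=5
  total=14, k=2, v=3
  total=23, k=3, v=6
  total=39, k=4, v=12
  total=50, k=5, v=6

Final answer: 50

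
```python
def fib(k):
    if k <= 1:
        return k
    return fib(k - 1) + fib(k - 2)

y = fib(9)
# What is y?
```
Call trace (a repeated sub-call is expanded the first time; later identical calls just restate its return value):
fib(k=9)
  fib(k=8)
    fib(k=7)
      fib(k=6)
        fib(k=5)
          fib(k=4)
            fib(k=3)
              fib(k=2)
                fib(k=1)
                -> return 1
                fib(k=0)
                -> return 0
              -> return 1
              fib(k=1)
              -> return 1
            -> return 2
            fib(k=2) -> return 1  (same call as traced above)
          -> return 3
          fib(k=3) -> return 2  (same call as traced above)
        -> return 5
        fib(k=4) -> return 3  (same call as traced above)
      -> return 8
      fib(k=5) -> return 5  (same call as traced above)
    -> return 13
    fib(k=6) -> return 8  (same call as traced above)
  -> return 21
  fib(k=7) -> return 13  (same call as traced above)
-> return 34

Final answer: 34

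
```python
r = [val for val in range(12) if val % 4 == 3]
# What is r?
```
Trace:
  val=0
  val=1
  val=2
  val=3
  val=4
  val=5
  val=6
  val=7
  val=8
  val=9
  val=10
  val=11
  r=[3, 7, 11]

Final answer: [3, 7, 11]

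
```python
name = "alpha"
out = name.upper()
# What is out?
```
Trace:
  name='alpha'
  name='alpha', out='ALPHA'

Final answer: 'ALPHA'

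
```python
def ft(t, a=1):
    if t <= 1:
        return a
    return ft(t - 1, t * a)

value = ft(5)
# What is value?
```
Call trace:
ft(t=5, a=1)
  ft(t=4, a=5)
    ft(t=3, a=20)
      ft(t=2, a=60)
        ft(t=1, a=120)
        -> return 120
      -> return 120
    -> return 120
  -> return 120
-> return 120

Final answer: 120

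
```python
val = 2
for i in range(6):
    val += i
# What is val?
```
Trace:
  val=2
  val=2, i=0
  val=3, i=1
  val=5, i=2
  val=8, i=3
  val=12, i=4
  val=17, i=5

Final answer: 17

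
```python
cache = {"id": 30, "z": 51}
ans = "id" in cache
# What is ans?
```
Trace:
  cache={'id': 30, 'z': 51}
  cache={'id': 30, 'z': 51}, ans=True

Final answer: True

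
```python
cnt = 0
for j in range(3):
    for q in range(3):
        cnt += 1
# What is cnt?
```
Trace:
  cnt=0
  cnt=1, j=0, q=0
  cnt=2, j=0, q=1
  cnt=3, j=0, q=2
  cnt=4, j=1, q=0
  cnt=5, j=1, q=1
  cnt=6, j=1, q=2
  cnt=7, j=2, q=0
  cnt=8, j=2, q=1
  cnt=9, j=2, q=2

Final answer: 9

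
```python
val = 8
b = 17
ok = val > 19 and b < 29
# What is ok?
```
Trace:
  val=8
  val=8, b=17
  val=8, b=17, ok=False

Final answer: False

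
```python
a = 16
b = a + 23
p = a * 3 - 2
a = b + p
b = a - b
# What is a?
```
Trace:
  a=16
  a=16, b=39
  a=16, b=39, p=46
  a=85, b=39, p=46
  a=85, b=46, p=46

Final answer: 85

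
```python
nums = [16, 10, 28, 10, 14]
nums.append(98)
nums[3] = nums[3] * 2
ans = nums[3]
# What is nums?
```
Trace:
  nums=[16, 10, 28, 10, 14]
  nums=[16, 10, 28, 10, 14, 98]
  nums=[16, 10, 28, 20, 14, 98]
  nums=[16, 10, 28, 20, 14, 98], ans=20

Final answer: [16, 10, 28, 20, 14, 98]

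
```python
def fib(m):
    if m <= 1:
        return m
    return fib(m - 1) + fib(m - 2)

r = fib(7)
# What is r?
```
Call trace (a repeated sub-call is expanded the first time; later identical calls just restate its return value):
fib(m=7)
  fib(m=6)
    fib(m=5)
      fib(m=4)
        fib(m=3)
          fib(m=2)
            fib(m=1)
            -> return 1
            fib(m=0)
            -> return 0
          -> return 1
          fib(m=1)
          -> return 1
        -> return 2
        fib(m=2) -> return 1  (same call as traced above)
      -> return 3
      fib(m=3) -> return 2  (same call as traced above)
    -> return 5
    fib(m=4) -> return 3  (same call as traced above)
  -> return 8
  fib(m=5) -> return 5  (same call as traced above)
-> return 13

Final answer: 13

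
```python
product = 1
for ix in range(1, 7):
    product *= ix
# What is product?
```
Trace:
  product=1
  product=1, ix=1
  product=2, ix=2
  product=6, ix=3
  product=24, ix=4
  product=120, ix=5
  product=720, ix=6

Final answer: 720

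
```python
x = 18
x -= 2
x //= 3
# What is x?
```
Trace:
  x=18
  x=16
  x=5

Final answer: 5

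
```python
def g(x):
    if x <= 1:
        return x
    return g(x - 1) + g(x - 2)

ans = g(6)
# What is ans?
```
Call trace (a repeated sub-call is expanded the first time; later identical calls just restate its return value):
g(x=6)
  g(x=5)
    g(x=4)
      g(x=3)
        g(x=2)
          g(x=1)
          -> return 1
          g(x=0)
          -> return 0
        -> return 1
        g(x=1)
        -> return 1
      -> return 2
      g(x=2) -> return 1  (same call as traced above)
    -> return 3
    g(x=3) -> return 2  (same call as traced above)
  -> return 5
  g(x=4) -> return 3  (same call as traced above)
-> return 8

Final answer: 8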